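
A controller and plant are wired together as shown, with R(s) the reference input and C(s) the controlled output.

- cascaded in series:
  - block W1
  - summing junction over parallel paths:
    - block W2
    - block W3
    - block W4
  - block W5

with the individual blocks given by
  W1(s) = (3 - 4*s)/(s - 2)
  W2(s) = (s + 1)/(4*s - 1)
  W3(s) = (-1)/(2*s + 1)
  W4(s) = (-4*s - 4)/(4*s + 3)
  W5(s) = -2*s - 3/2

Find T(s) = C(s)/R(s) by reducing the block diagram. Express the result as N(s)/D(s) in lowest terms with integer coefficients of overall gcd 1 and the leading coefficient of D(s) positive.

[1] reduce the parallel group W2, W3, W4; result (-24*s^3 - 38*s^2 + s + 10)/(32*s^3 + 32*s^2 + 2*s - 3)
[2] multiply W1, (W2+W3+W4), W5 (series), which is the overall transfer function T(s) = C(s)/R(s) in lowest terms

Answer: (-96*s^4 - 80*s^3 + 118*s^2 + 37*s - 30)/(16*s^3 - 28*s^2 - 10*s + 4)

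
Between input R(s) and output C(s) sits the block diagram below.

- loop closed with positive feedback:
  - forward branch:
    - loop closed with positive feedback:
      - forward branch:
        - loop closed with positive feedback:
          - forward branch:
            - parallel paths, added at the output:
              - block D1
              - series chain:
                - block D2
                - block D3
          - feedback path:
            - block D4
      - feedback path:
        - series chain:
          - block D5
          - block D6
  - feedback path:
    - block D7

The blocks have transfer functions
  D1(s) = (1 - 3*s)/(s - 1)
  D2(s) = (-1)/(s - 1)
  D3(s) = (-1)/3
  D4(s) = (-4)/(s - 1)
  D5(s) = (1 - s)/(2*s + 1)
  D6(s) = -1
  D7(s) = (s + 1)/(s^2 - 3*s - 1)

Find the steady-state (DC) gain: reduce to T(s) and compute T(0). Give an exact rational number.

First reduce the diagram to T(s).

(1) multiply D2, D3 (series) gives 1/(3*s - 3)
(2) reduce the parallel group D1, (D2*D3) gives (4 - 9*s)/(3*s - 3)
(3) collapse the loop ((D1+(D2*D3)) forward, D4 return) gives (-9*s^2 + 13*s - 4)/(3*s^2 - 42*s + 19)
(4) multiply D5, D6 (series) gives (s - 1)/(2*s + 1)
(5) apply the feedback formula to [(D1+(D2*D3))/(1-(D1+(D2*D3))*D4)], (D5*D6) gives (-18*s^3 + 17*s^2 + 5*s - 4)/(15*s^3 - 103*s^2 + 13*s + 15)
(6) collapse the loop ([[(D1+(D2*D3))/(1-(D1+(D2*D3))*D4)]/(1-[(D1+(D2*D3))/(1-(D1+(D2*D3))*D4)]*(D5*D6))] forward, D7 return) gives (-18*s^5 + 71*s^4 - 28*s^3 - 36*s^2 + 7*s + 4)/(15*s^5 - 130*s^4 + 308*s^3 + 57*s^2 - 59*s - 11)
Evaluating the step-6 result (the overall T(s)) at s = 0 gives T(0) = 4/(-11) = -4/11.

Answer: -4/11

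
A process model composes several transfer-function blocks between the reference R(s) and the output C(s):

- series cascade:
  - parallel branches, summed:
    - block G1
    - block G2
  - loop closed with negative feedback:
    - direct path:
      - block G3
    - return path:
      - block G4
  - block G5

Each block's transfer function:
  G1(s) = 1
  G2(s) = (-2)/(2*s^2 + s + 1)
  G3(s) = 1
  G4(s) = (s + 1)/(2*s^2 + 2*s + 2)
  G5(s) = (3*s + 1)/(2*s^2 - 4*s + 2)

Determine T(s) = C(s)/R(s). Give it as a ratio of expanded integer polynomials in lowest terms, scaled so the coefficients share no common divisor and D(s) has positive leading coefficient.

Step 1. parallel reduction of G1, G2, giving (2*s^2 + s - 1)/(2*s^2 + s + 1)
Step 2. collapse the loop (G3 forward, G4 return), giving (2*s^2 + 2*s + 2)/(2*s^2 + 3*s + 3)
Step 3. series reduction of (G1+G2), [G3/(1+G3*G4)], G5 - this is the overall T(s), already in the required normalized form

Therefore the answer is (6*s^5 + 11*s^4 + 9*s^3 + 2*s^2 - 3*s - 1)/(4*s^6 - s^4 - 8*s^3 + 2*s^2 + 3).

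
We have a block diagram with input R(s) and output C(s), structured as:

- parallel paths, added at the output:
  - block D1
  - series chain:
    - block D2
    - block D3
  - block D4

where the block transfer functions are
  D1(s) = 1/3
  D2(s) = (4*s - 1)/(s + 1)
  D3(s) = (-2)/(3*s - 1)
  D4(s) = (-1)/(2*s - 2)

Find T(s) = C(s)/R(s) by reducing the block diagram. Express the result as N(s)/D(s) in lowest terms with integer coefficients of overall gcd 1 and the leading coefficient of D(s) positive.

[1] series reduction of D2, D3 gives (2 - 8*s)/(3*s^2 + 2*s - 1)
[2] reduce the parallel group D1, (D2*D3), D4; the result is T(s) itself (integer coefficients, no common factor, positive leading denominator coefficient)

Final answer: (6*s^3 - 59*s^2 + 48*s - 7)/(18*s^3 - 6*s^2 - 18*s + 6)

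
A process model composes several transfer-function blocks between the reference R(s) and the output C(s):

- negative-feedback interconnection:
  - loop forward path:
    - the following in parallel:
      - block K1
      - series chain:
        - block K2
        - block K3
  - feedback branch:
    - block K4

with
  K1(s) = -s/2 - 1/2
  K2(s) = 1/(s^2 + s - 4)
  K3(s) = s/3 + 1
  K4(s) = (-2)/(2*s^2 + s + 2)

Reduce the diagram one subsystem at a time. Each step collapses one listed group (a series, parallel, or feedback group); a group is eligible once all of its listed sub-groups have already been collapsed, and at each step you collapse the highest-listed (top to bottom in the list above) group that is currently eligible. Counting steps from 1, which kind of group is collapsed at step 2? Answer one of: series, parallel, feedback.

1. combine K2, K3 in series
2. combine K1, (K2*K3) in parallel
3. reduce the feedback loop with forward (K1+(K2*K3)) and return K4
Step 2 collapses a parallel group.

Final answer: parallel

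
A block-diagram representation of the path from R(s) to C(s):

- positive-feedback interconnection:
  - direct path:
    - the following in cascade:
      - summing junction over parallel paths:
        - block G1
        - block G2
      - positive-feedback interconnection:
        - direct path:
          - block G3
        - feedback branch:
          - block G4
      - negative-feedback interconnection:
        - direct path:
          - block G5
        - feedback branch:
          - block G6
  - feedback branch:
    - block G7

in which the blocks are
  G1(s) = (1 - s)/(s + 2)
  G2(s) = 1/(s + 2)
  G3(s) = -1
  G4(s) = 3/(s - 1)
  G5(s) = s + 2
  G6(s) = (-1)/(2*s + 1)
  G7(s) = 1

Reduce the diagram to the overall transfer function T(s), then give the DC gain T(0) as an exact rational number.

Step 1 - reduce the parallel group G1, G2 gives (2 - s)/(s + 2)
Step 2 - close the feedback loop around G3, G4 gives (1 - s)/(s + 2)
Step 3 - apply the feedback formula to G5, G6 gives (2*s^2 + 5*s + 2)/(s - 1)
Step 4 - combine (G1+G2), [G3/(1-G3*G4)], [G5/(1+G5*G6)] in series gives (2*s^2 - 3*s - 2)/(s + 2)
Step 5 - reduce the feedback loop with forward ((G1+G2)*[G3/(1-G3*G4)]*[G5/(1+G5*G6)]) and return G7 gives (-2*s^2 + 3*s + 2)/(2*s^2 - 4*s - 4)
That last expression is T(s); at s = 0 only the constant terms survive, so T(0) = 2/(-4) = -1/2.

Final answer: -1/2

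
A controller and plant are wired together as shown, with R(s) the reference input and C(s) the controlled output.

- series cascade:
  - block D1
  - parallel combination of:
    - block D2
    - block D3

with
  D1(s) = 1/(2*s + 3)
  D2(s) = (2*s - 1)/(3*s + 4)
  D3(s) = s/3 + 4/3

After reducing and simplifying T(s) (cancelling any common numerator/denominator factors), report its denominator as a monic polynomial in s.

[1] sum the parallel branches D2, D3, giving (3*s^2 + 22*s + 13)/(9*s + 12)
[2] cascade D1, (D2+D3), giving (3*s^2 + 22*s + 13)/(18*s^2 + 51*s + 36)
The result of step 2 is T(s) in lowest terms. Its denominator has leading coefficient 18; dividing the denominator through by 18 makes it monic.

Hence the answer: s^2 + 17*s/6 + 2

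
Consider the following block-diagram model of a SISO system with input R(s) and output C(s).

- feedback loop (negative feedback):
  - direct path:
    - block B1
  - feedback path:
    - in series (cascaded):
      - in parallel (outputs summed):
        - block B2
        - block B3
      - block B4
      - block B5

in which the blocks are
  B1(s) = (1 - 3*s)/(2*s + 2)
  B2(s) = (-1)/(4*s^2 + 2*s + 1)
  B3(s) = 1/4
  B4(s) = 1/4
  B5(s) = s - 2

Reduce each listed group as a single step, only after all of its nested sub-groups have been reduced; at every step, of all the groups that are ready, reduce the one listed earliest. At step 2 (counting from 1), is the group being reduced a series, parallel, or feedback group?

[1] add B2, B3 (parallel)
[2] cascade (B2+B3), B4, B5
[3] apply the feedback formula to B1, ((B2+B3)*B4*B5)
Step 2 collapses a series group.

Therefore the answer is series.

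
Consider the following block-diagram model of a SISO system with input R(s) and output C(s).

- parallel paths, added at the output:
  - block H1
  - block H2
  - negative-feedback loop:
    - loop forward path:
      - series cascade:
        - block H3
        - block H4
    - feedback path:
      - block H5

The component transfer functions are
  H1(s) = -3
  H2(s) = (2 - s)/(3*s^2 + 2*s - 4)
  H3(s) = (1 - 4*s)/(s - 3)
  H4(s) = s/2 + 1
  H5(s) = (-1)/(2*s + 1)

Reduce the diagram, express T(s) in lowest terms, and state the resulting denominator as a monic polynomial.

Reducing step by step:

(1) cascade H3, H4; result (-4*s^2 - 7*s + 2)/(2*s - 6)
(2) feedback reduction of (H3*H4), H5; result (-8*s^3 - 18*s^2 - 3*s + 2)/(8*s^2 - 3*s - 8)
(3) reduce the parallel group H1, H2, [(H3*H4)/(1+(H3*H4)*H5)]; result (-24*s^5 - 142*s^4 - 42*s^3 + 277*s^2 + 30*s - 120)/(24*s^4 + 7*s^3 - 62*s^2 - 4*s + 32)
No further cancellation is possible in the step-3 result, so that is T(s). Its denominator becomes monic after dividing by the leading coefficient 24.

Answer: s^4 + 7*s^3/24 - 31*s^2/12 - s/6 + 4/3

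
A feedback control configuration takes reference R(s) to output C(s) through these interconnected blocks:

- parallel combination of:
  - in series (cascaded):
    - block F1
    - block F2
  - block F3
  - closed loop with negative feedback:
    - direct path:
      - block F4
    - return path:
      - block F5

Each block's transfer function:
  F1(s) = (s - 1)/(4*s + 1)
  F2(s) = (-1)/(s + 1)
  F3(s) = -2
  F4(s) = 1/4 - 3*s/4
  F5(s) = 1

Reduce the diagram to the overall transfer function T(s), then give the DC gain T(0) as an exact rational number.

The answer is -4/5.

Reasoning:
Step 1: reduce the series chain F1, F2 gives (1 - s)/(4*s^2 + 5*s + 1)
Step 2: collapse the loop (F4 forward, F5 return) gives (3*s - 1)/(3*s - 5)
Step 3: parallel reduction of (F1*F2), F3, [F4/(1+F4*F5)] gives (-12*s^3 + 18*s^2 + 50*s + 4)/(12*s^3 - 5*s^2 - 22*s - 5)
Evaluating the step-3 result (the overall T(s)) at s = 0 gives T(0) = 4/(-5) = -4/5.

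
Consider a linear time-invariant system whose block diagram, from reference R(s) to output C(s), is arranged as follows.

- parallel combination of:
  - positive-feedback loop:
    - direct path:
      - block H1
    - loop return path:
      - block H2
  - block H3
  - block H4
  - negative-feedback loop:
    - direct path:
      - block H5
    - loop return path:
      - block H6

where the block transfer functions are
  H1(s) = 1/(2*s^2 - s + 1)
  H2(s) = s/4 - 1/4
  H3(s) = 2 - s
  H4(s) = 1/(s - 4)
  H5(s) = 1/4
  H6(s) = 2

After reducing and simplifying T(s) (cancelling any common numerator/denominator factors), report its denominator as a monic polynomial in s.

Reducing step by step:

Step 1 - close the feedback loop around H1, H2, giving 4/(8*s^2 - 5*s + 5)
Step 2 - apply the feedback formula to H5, H6, giving 1/6
Step 3 - reduce the parallel group [H1/(1-H1*H2)], H3, H4, [H5/(1+H5*H6)], giving (-48*s^4 + 326*s^3 - 583*s^2 + 439*s - 326)/(48*s^3 - 222*s^2 + 150*s - 120)
The result of step 3 is T(s) in lowest terms. Its denominator has leading coefficient 48; dividing the denominator through by 48 makes it monic.

Answer: s^3 - 37*s^2/8 + 25*s/8 - 5/2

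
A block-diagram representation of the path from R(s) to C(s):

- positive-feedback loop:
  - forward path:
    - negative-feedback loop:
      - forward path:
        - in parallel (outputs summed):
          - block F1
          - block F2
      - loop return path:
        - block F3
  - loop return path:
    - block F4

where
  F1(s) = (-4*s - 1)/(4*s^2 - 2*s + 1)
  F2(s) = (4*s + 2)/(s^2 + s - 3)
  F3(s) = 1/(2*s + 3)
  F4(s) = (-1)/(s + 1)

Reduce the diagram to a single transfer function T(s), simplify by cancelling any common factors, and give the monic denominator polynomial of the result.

1. sum the parallel branches F1, F2; result (12*s^3 - 5*s^2 + 11*s + 5)/(4*s^4 + 2*s^3 - 13*s^2 + 7*s - 3)
2. collapse the loop ((F1+F2) forward, F3 return); result (24*s^4 + 26*s^3 + 7*s^2 + 43*s + 15)/(8*s^5 + 16*s^4 - 8*s^3 - 30*s^2 + 26*s - 4)
3. feedback reduction of [(F1+F2)/(1+(F1+F2)*F3)], F4; result (24*s^5 + 50*s^4 + 33*s^3 + 50*s^2 + 58*s + 15)/(8*s^6 + 24*s^5 + 32*s^4 - 12*s^3 + 3*s^2 + 65*s + 11)
The result of step 3 is T(s) in lowest terms. Its denominator has leading coefficient 8; dividing the denominator through by 8 makes it monic.

Hence the answer: s^6 + 3*s^5 + 4*s^4 - 3*s^3/2 + 3*s^2/8 + 65*s/8 + 11/8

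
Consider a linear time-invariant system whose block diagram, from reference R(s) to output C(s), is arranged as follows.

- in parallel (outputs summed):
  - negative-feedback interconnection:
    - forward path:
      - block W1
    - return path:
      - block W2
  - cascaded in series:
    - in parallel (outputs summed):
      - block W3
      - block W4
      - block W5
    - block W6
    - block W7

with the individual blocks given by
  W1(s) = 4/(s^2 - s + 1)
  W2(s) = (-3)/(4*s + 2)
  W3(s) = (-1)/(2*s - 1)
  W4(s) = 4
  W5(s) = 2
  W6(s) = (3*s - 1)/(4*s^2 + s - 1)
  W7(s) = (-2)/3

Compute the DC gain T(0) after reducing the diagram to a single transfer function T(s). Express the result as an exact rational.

1. close the feedback loop around W1, W2, giving (8*s + 4)/(2*s^3 - s^2 + s - 5)
2. sum the parallel branches W3, W4, W5, giving (12*s - 7)/(2*s - 1)
3. reduce the series chain (W3+W4+W5), W6, W7, giving (-72*s^2 + 66*s - 14)/(24*s^3 - 6*s^2 - 9*s + 3)
4. add [W1/(1+W1*W2)], ((W3+W4+W5)*W6*W7) (parallel), giving (-144*s^5 + 396*s^4 - 118*s^3 + 344*s^2 - 356*s + 82)/(48*s^6 - 36*s^5 + 12*s^4 - 111*s^3 + 18*s^2 + 48*s - 15)
That last expression is T(s); at s = 0 only the constant terms survive, so T(0) = 82/(-15) = -82/15.

Therefore the answer is -82/15.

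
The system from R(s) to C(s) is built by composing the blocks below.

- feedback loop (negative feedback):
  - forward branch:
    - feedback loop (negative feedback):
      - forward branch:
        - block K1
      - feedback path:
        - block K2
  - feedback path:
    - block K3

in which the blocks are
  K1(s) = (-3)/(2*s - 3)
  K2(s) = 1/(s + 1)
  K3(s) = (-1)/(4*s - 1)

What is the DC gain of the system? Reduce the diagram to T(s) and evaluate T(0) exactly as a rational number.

First reduce the diagram to T(s).

Step 1. close the feedback loop around K1, K2: (-3*s - 3)/(2*s^2 - s - 6)
Step 2. feedback reduction of [K1/(1+K1*K2)], K3: (-12*s^2 - 9*s + 3)/(8*s^3 - 6*s^2 - 20*s + 9)
That last expression is T(s); at s = 0 only the constant terms survive, so T(0) = 3/9 = 1/3.

Answer: 1/3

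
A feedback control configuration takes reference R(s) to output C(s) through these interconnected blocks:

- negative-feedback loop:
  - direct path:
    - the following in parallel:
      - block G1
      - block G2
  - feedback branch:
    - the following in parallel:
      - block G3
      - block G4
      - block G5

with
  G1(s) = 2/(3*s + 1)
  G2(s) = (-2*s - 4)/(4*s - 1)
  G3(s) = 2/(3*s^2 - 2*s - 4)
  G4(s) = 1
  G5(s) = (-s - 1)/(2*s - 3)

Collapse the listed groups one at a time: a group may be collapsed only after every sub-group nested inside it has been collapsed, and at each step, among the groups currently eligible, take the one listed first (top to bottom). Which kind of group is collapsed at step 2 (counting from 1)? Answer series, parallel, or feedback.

Answer: parallel

Working:
1. sum the parallel branches G1, G2
2. reduce the parallel group G3, G4, G5
3. collapse the loop ((G1+G2) forward, (G3+G4+G5) return)
Step 2 collapses a parallel group.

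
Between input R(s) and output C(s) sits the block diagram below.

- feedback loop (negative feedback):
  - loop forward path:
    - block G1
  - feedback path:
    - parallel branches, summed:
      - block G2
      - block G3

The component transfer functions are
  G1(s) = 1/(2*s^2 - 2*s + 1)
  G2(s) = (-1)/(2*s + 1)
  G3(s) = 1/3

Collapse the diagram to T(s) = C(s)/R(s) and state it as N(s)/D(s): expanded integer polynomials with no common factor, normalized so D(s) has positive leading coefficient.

First reduce the diagram to T(s).

Step 1. sum the parallel branches G2, G3 = (2*s - 2)/(6*s + 3)
Step 2. close the feedback loop around G1, (G2+G3): this yields T(s), and no further normalization is needed

Answer: (6*s + 3)/(12*s^3 - 6*s^2 + 2*s + 1)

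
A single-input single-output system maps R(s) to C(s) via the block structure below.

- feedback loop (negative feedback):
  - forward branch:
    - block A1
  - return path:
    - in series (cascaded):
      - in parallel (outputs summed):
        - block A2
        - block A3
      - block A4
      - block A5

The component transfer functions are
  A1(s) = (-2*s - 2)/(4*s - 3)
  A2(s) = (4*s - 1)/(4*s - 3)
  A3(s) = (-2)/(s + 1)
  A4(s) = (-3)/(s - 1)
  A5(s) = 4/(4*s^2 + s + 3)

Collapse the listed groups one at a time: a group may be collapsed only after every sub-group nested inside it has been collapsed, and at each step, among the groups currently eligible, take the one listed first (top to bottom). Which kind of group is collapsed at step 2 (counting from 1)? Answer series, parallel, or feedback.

The answer is series.

Reasoning:
Step 1 - sum the parallel branches A2, A3
Step 2 - combine (A2+A3), A4, A5 in series
Step 3 - close the feedback loop around A1, ((A2+A3)*A4*A5)
So the answer for step 2 is series.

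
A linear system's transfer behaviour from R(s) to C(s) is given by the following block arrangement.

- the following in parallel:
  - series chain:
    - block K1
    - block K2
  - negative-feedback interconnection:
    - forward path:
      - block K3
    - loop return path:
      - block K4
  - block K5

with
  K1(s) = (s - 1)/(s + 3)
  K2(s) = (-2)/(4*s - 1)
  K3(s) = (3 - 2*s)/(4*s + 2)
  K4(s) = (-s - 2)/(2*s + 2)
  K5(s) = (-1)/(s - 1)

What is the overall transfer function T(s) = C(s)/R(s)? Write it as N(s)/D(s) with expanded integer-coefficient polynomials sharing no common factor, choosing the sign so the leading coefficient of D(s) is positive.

First reduce the diagram to T(s).

[1] multiply K1, K2 (series): (2 - 2*s)/(4*s^2 + 11*s - 3)
[2] apply the feedback formula to K3, K4: (-4*s^2 + 2*s + 6)/(10*s^2 + 13*s - 2)
[3] reduce the parallel group (K1*K2), [K3/(1+K3*K4)], K5; the result is T(s) itself (integer coefficients, no common factor, positive leading denominator coefficient)

Answer: (-16*s^5 - 80*s^4 - 54*s^3 - 67*s^2 - 51*s + 16)/(40*s^5 + 122*s^4 - 57*s^3 - 166*s^2 + 67*s - 6)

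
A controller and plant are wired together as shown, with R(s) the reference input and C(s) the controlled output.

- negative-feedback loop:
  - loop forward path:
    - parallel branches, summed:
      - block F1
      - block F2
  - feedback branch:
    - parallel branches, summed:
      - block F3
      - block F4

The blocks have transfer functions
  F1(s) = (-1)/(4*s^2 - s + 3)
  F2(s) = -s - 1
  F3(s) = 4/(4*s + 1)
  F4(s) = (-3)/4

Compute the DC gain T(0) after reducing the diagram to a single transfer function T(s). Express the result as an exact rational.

[1] reduce the parallel group F1, F2: (-4*s^3 - 3*s^2 - 2*s - 4)/(4*s^2 - s + 3)
[2] reduce the parallel group F3, F4: (13 - 12*s)/(16*s + 4)
[3] feedback reduction of (F1+F2), (F3+F4): (-64*s^4 - 64*s^3 - 44*s^2 - 72*s - 16)/(48*s^4 + 48*s^3 - 15*s^2 + 66*s - 40)
The step-3 result is T(s). Setting s = 0: T(0) = -16/(-40) = 2/5.

Final answer: 2/5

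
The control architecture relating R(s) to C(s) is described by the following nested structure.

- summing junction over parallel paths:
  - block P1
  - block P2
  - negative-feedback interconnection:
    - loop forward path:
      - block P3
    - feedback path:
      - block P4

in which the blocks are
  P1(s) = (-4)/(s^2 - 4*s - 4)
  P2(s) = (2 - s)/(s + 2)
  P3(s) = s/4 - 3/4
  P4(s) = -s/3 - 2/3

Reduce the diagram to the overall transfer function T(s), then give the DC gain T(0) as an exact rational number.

The answer is 3/2.

Reasoning:
[1] close the feedback loop around P3, P4: (9 - 3*s)/(s^2 - s - 18)
[2] reduce the parallel group P1, P2, [P3/(1+P3*P4)]: (-s^5 + 4*s^4 + 19*s^3 - 98*s^2 + 76*s + 216)/(s^5 - 3*s^4 - 28*s^3 + 40*s^2 + 224*s + 144)
Step 2 gives the overall T(s). Then T(0) = 216/144 = 3/2.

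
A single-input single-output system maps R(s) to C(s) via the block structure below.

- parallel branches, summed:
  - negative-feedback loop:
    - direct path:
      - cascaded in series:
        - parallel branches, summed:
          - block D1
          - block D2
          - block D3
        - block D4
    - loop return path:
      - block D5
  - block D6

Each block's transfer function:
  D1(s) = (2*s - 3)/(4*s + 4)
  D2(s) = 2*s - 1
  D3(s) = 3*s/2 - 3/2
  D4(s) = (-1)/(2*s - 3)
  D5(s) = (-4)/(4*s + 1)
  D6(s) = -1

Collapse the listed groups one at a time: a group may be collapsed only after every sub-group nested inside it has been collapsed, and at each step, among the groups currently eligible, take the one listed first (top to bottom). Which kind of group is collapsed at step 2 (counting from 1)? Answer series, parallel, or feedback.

1. combine D1, D2, D3 in parallel
2. combine (D1+D2+D3), D4 in series
3. collapse the loop (((D1+D2+D3)*D4) forward, D5 return)
4. parallel reduction of [((D1+D2+D3)*D4)/(1+((D1+D2+D3)*D4)*D5)], D6
At step 2 the group reduced is series.

Final answer: series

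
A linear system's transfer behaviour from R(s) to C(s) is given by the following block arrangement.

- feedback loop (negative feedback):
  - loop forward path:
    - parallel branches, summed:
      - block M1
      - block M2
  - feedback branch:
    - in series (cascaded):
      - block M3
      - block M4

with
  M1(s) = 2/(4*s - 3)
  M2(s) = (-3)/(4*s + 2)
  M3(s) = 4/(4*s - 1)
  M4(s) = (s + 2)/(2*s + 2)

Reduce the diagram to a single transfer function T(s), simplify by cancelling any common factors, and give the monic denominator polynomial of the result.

The answer is s^4 + s^3/2 - 15*s^2/16 - s/16 + 29/32.

Reasoning:
Step 1: reduce the parallel group M1, M2 gives (13 - 4*s)/(16*s^2 - 4*s - 6)
Step 2: series reduction of M3, M4 gives (2*s + 4)/(4*s^2 + 3*s - 1)
Step 3: close the feedback loop around (M1+M2), (M3*M4) gives (-16*s^3 + 40*s^2 + 43*s - 13)/(64*s^4 + 32*s^3 - 60*s^2 - 4*s + 58)
Step 3 gives the fully reduced T(s), with no common factor left to cancel. The denominator's leading coefficient is 64, so divide each of its coefficients by 64 to get the monic form.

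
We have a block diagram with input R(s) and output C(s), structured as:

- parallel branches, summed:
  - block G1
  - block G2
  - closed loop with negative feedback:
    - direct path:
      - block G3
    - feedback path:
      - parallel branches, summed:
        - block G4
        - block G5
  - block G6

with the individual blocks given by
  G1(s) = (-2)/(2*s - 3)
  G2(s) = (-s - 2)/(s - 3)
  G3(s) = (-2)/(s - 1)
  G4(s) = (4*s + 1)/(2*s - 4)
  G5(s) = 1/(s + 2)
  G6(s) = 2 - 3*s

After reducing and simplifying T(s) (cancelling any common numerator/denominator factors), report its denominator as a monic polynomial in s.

(1) reduce the parallel group G4, G5 = (4*s^2 + 11*s - 2)/(2*s^2 - 8)
(2) reduce the feedback loop with forward G3 and return (G4+G5) = (8 - 2*s^2)/(s^3 - 5*s^2 - 15*s + 6)
(3) add G1, G2, [G3/(1+G3*(G4+G5))], G6 (parallel) = (-6*s^6 + 59*s^5 - 107*s^4 - 183*s^3 + 742*s^2 - 810*s + 252)/(2*s^5 - 19*s^4 + 24*s^3 + 102*s^2 - 189*s + 54)
Step 3 gives the fully reduced T(s), with no common factor left to cancel. The denominator's leading coefficient is 2, so divide each of its coefficients by 2 to get the monic form.

Therefore the answer is s^5 - 19*s^4/2 + 12*s^3 + 51*s^2 - 189*s/2 + 27.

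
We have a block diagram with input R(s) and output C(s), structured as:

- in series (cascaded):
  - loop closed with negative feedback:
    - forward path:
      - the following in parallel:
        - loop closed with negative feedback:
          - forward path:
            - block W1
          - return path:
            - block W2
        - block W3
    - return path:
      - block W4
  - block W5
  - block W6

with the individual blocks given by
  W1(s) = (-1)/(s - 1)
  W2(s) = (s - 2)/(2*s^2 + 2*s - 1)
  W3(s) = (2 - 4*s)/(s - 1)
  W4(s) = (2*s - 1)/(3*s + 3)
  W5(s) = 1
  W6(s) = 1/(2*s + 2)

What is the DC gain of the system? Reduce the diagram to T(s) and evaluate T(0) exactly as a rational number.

Step 1: collapse the loop (W1 forward, W2 return) gives (-2*s^2 - 2*s + 1)/(2*s^3 - 4*s + 3)
Step 2: parallel reduction of [W1/(1+W1*W2)], W3 gives (-8*s^4 + 2*s^3 + 16*s^2 - 17*s + 5)/(2*s^4 - 2*s^3 - 4*s^2 + 7*s - 3)
Step 3: collapse the loop (([W1/(1+W1*W2)]+W3) forward, W4 return) gives (24*s^5 + 18*s^4 - 54*s^3 + 3*s^2 + 36*s - 15)/(10*s^5 - 12*s^4 - 12*s^3 + 41*s^2 - 39*s + 14)
Step 4: combine [([W1/(1+W1*W2)]+W3)/(1+([W1/(1+W1*W2)]+W3)*W4)], W5, W6 in series gives (24*s^4 - 6*s^3 - 48*s^2 + 51*s - 15)/(20*s^5 - 24*s^4 - 24*s^3 + 82*s^2 - 78*s + 28)
DC gain: substitute s = 0 into T(s) from step 4: T(0) = -15/28.

Final answer: -15/28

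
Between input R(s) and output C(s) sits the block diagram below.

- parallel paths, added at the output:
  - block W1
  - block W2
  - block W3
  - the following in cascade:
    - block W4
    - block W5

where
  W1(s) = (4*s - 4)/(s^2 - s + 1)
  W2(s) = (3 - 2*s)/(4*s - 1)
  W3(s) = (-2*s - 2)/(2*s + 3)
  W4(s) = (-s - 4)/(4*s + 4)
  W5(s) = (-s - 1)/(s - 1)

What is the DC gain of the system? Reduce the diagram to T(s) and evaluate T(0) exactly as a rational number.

Answer: -26/3

Working:
1. cascade W4, W5 -> (s + 4)/(4*s - 4)
2. add W1, W2, W3, (W4*W5) (parallel) -> (-40*s^5 + 234*s^4 - 97*s^3 - 335*s^2 + 417*s - 104)/(32*s^5 - 24*s^4 - 28*s^3 + 72*s^2 - 64*s + 12)
Evaluating the step-2 result (the overall T(s)) at s = 0 gives T(0) = -104/12 = -26/3.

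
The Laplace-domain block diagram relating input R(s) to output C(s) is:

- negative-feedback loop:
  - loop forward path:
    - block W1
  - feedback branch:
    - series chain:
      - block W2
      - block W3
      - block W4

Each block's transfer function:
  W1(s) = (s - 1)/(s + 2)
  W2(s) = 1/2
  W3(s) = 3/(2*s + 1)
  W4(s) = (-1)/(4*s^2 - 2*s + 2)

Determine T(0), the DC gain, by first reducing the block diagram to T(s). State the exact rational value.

Step 1 - series reduction of W2, W3, W4; result (-3)/(16*s^3 + 4*s + 4)
Step 2 - close the feedback loop around W1, (W2*W3*W4); result (16*s^4 - 16*s^3 + 4*s^2 - 4)/(16*s^4 + 32*s^3 + 4*s^2 + 9*s + 11)
The step-2 result is T(s). Setting s = 0: T(0) = -4/11.

Therefore the answer is -4/11.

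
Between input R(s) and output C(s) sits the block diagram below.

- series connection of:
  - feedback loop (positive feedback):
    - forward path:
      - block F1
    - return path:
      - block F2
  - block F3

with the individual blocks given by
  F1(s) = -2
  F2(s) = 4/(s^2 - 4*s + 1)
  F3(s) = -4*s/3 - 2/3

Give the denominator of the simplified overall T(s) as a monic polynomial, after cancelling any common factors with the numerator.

Step 1. collapse the loop (F1 forward, F2 return) -> (-2*s^2 + 8*s - 2)/(s^2 - 4*s + 9)
Step 2. series reduction of [F1/(1-F1*F2)], F3 -> (8*s^3 - 28*s^2 - 8*s + 4)/(3*s^2 - 12*s + 27)
That last expression is T(s), already simplified. Scaling its denominator by 1/3 (the reciprocal of the leading coefficient) yields the monic denominator.

Answer: s^2 - 4*s + 9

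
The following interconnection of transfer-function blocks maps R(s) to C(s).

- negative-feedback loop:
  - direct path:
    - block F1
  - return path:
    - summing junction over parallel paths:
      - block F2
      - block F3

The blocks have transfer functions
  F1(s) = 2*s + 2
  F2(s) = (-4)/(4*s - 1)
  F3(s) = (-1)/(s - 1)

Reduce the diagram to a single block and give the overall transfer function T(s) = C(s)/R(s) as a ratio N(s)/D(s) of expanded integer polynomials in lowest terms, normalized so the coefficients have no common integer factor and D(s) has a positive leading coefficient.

Step 1: parallel reduction of F2, F3; result (5 - 8*s)/(4*s^2 - 5*s + 1)
Step 2: close the feedback loop around F1, (F2+F3), giving the overall T(s)

Hence the answer: (-8*s^3 + 2*s^2 + 8*s - 2)/(12*s^2 + 11*s - 11)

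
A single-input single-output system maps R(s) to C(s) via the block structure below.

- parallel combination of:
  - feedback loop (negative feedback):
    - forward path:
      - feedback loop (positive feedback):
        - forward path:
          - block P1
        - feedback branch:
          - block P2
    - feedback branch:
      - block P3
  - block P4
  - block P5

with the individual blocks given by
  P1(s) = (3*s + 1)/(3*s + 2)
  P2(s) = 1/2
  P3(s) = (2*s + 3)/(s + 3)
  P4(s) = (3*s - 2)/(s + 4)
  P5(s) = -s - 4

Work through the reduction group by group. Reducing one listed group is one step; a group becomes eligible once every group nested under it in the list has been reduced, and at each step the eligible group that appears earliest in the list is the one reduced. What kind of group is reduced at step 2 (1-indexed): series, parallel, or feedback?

The answer is feedback.

Reasoning:
Step 1: apply the feedback formula to P1, P2
Step 2: apply the feedback formula to [P1/(1-P1*P2)], P3
Step 3: combine [[P1/(1-P1*P2)]/(1+[P1/(1-P1*P2)]*P3)], P4, P5 in parallel
At step 2 the group reduced is feedback.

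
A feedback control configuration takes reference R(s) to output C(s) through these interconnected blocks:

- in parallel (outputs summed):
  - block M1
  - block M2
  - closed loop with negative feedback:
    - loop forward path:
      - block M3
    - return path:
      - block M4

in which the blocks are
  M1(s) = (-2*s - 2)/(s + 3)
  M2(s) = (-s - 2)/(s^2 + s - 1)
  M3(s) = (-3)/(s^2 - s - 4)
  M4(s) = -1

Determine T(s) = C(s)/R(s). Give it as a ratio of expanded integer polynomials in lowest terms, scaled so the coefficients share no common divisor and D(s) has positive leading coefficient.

[1] collapse the loop (M3 forward, M4 return) -> (-3)/(s^2 - s - 1)
[2] reduce the parallel group M1, M2, [M3/(1+M3*M4)]: this yields T(s), and no further normalization is needed

Therefore the answer is (-2*s^5 - 3*s^4 - s^3 - 6*s^2 + 3*s + 13)/(s^5 + 3*s^4 - 3*s^3 - 9*s^2 + s + 3).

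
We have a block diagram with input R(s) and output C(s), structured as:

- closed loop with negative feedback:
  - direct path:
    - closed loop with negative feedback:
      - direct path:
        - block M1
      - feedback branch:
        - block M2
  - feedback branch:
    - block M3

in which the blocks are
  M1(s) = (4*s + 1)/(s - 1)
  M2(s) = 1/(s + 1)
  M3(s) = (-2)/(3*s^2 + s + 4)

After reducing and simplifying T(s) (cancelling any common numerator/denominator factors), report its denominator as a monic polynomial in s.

Answer: s^4 + 13*s^3/3 + 2*s - 2/3

Working:
1. collapse the loop (M1 forward, M2 return) = (4*s^2 + 5*s + 1)/(s^2 + 4*s)
2. apply the feedback formula to [M1/(1+M1*M2)], M3 = (12*s^4 + 19*s^3 + 24*s^2 + 21*s + 4)/(3*s^4 + 13*s^3 + 6*s - 2)
Step 2 gives the fully reduced T(s), with no common factor left to cancel. The denominator's leading coefficient is 3, so divide each of its coefficients by 3 to get the monic form.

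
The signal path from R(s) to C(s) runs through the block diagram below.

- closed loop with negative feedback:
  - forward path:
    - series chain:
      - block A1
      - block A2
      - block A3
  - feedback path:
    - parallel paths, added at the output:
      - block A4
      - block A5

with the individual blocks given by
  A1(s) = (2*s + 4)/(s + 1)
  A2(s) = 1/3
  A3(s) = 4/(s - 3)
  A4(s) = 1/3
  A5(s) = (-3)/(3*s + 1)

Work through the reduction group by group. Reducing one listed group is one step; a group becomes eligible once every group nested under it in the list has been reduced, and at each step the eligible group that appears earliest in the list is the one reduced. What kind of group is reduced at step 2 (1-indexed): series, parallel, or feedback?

The answer is parallel.

Reasoning:
Step 1. multiply A1, A2, A3 (series)
Step 2. parallel reduction of A4, A5
Step 3. close the feedback loop around (A1*A2*A3), (A4+A5)
So the answer for step 2 is parallel.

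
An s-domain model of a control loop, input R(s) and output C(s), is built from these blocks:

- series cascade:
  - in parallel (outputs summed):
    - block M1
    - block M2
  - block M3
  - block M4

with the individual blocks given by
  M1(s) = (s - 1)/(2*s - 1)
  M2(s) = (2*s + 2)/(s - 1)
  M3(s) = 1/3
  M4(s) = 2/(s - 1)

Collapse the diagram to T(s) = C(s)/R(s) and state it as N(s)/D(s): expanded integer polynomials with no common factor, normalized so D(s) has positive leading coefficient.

Answer: (10*s^2 - 2)/(6*s^3 - 15*s^2 + 12*s - 3)

Working:
Step 1. sum the parallel branches M1, M2; result (5*s^2 - 1)/(2*s^2 - 3*s + 1)
Step 2. multiply (M1+M2), M3, M4 (series) - this is the overall T(s), already in the required normalized form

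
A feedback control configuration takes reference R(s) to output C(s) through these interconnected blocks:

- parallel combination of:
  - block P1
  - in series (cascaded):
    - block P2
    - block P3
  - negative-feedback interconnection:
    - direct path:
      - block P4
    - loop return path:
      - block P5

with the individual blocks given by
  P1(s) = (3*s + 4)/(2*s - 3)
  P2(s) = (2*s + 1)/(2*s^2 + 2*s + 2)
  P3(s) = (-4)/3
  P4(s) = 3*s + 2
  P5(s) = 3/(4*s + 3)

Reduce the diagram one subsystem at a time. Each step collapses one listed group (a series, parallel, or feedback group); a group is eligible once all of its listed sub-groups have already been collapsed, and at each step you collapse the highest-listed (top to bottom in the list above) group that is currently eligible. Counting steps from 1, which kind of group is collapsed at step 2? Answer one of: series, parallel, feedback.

Step 1: multiply P2, P3 (series)
Step 2: feedback reduction of P4, P5
Step 3: combine P1, (P2*P3), [P4/(1+P4*P5)] in parallel
Step 2: feedback.

Answer: feedback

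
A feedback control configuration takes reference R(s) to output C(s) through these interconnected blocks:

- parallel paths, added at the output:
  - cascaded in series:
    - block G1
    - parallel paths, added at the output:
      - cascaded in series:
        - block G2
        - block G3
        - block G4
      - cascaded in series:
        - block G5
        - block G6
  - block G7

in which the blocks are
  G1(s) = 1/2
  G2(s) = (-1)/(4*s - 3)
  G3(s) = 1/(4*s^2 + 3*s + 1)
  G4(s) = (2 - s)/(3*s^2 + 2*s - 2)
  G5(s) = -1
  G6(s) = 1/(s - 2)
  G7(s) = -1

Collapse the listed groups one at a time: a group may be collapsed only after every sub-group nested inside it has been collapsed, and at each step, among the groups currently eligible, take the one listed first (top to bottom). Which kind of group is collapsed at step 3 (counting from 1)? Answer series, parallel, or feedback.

[1] combine G2, G3, G4 in series
[2] cascade G5, G6
[3] combine (G2*G3*G4), (G5*G6) in parallel
[4] multiply G1, ((G2*G3*G4)+(G5*G6)) (series)
[5] add (G1*((G2*G3*G4)+(G5*G6))), G7 (parallel)
Step 3: parallel.

Therefore the answer is parallel.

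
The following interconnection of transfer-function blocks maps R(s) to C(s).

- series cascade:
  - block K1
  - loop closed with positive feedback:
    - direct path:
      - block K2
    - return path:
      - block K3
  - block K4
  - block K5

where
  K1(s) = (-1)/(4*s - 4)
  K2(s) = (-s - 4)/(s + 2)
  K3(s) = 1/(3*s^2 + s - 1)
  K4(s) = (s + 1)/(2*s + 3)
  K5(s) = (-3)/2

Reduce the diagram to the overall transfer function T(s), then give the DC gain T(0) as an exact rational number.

Step 1. collapse the loop (K2 forward, K3 return): (-3*s^3 - 13*s^2 - 3*s + 4)/(3*s^3 + 7*s^2 + 2*s + 2)
Step 2. combine K1, [K2/(1-K2*K3)], K4, K5 in series: (-9*s^4 - 48*s^3 - 48*s^2 + 3*s + 12)/(48*s^5 + 136*s^4 + 16*s^3 - 120*s^2 - 32*s - 48)
That last expression is T(s); at s = 0 only the constant terms survive, so T(0) = 12/(-48) = -1/4.

Answer: -1/4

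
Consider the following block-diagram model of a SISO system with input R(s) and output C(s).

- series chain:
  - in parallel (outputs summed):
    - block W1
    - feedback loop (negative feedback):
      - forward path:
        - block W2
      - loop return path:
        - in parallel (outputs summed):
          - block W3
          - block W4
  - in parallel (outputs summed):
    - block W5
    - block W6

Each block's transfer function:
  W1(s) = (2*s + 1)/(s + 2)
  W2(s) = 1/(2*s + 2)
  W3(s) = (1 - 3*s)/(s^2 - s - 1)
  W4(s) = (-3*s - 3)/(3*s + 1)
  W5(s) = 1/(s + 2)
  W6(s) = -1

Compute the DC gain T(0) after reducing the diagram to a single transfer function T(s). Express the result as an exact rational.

Step 1. sum the parallel branches W3, W4 gives (-3*s^3 - 9*s^2 + 6*s + 4)/(3*s^3 - 2*s^2 - 4*s - 1)
Step 2. close the feedback loop around W2, (W3+W4) gives (3*s^3 - 2*s^2 - 4*s - 1)/(6*s^4 - s^3 - 21*s^2 - 4*s + 2)
Step 3. add W1, [W2/(1+W2*(W3+W4))] (parallel) gives (12*s^5 + 7*s^4 - 39*s^3 - 37*s^2 - 9*s)/(6*s^5 + 11*s^4 - 23*s^3 - 46*s^2 - 6*s + 4)
Step 4. add W5, W6 (parallel) gives (-s - 1)/(s + 2)
Step 5. series reduction of (W1+[W2/(1+W2*(W3+W4))]), (W5+W6) gives (-12*s^6 - 19*s^5 + 32*s^4 + 76*s^3 + 46*s^2 + 9*s)/(6*s^6 + 23*s^5 - s^4 - 92*s^3 - 98*s^2 - 8*s + 8)
The step-5 result is T(s). Setting s = 0: T(0) = 0/8 = 0.

Hence the answer: 0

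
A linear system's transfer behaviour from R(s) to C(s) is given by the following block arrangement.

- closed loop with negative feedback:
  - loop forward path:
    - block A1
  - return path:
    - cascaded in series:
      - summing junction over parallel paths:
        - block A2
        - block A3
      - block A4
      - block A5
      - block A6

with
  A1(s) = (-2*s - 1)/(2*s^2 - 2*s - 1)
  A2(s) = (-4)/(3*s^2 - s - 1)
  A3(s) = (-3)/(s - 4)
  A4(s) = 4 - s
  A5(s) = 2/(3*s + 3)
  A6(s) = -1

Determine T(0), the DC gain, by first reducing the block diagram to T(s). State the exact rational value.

[1] parallel reduction of A2, A3 = (-9*s^2 - s + 19)/(3*s^3 - 13*s^2 + 3*s + 4)
[2] series reduction of (A2+A3), A4, A5, A6 = (-18*s^2 - 2*s + 38)/(9*s^3 + 6*s^2 - 6*s - 3)
[3] collapse the loop (A1 forward, ((A2+A3)*A4*A5*A6) return) = (-18*s^4 - 21*s^3 + 6*s^2 + 12*s + 3)/(18*s^5 - 6*s^4 + 3*s^3 + 22*s^2 - 62*s - 35)
Step 3 gives the overall T(s). Then T(0) = 3/(-35) = -3/35.

Answer: -3/35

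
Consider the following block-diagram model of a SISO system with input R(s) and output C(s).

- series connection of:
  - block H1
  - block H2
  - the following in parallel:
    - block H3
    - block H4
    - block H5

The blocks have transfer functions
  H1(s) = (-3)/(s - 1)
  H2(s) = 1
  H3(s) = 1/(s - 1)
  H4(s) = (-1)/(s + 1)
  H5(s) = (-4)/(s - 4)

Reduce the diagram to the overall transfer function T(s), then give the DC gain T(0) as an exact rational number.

[1] reduce the parallel group H3, H4, H5; result (-4*s^2 + 2*s - 4)/(s^3 - 4*s^2 - s + 4)
[2] multiply H1, H2, (H3+H4+H5) (series); result (12*s^2 - 6*s + 12)/(s^4 - 5*s^3 + 3*s^2 + 5*s - 4)
That last expression is T(s); at s = 0 only the constant terms survive, so T(0) = 12/(-4) = -3.

Therefore the answer is -3.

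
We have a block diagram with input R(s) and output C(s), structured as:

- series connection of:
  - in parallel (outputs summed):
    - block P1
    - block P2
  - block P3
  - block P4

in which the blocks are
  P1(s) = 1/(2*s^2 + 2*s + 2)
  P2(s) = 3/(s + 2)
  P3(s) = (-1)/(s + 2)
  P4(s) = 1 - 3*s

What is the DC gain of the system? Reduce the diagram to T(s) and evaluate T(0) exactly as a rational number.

First reduce the diagram to T(s).

Step 1 - parallel reduction of P1, P2: (6*s^2 + 7*s + 8)/(2*s^3 + 6*s^2 + 6*s + 4)
Step 2 - series reduction of (P1+P2), P3, P4: (18*s^3 + 15*s^2 + 17*s - 8)/(2*s^4 + 10*s^3 + 18*s^2 + 16*s + 8)
Evaluating the step-2 result (the overall T(s)) at s = 0 gives T(0) = -8/8 = -1.

Answer: -1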